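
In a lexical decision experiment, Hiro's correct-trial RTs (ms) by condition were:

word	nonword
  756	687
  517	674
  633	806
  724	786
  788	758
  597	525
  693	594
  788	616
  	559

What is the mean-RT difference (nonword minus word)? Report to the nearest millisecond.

-20 ms

M(word) = 5496/8 = 687.000
M(nonword) = 6005/9 = 667.222
Difference = 667.222 − 687.000 = -19.778 ms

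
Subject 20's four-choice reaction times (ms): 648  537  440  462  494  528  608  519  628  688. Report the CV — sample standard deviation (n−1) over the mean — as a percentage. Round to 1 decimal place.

n = 10, Σ = 5552, M = 555.2000
Σ(x−M)² = 62419.600; s = √(62419.600/9) = 83.2797
CV = 83.2797 / 555.2000 = 0.15000 = 15.000%

15.0%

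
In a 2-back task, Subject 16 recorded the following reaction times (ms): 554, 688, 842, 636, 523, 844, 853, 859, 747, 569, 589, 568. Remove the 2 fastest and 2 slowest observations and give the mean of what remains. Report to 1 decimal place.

Sorted: 523, 554, 568, 569, 589, 636, 688, 747, 842, 844, 853, 859
Drop lowest 2 (523, 554) and highest 2 (853, 859)
Remaining (n=8): Σ = 5483, mean = 5483/8 = 685.375

685.4 ms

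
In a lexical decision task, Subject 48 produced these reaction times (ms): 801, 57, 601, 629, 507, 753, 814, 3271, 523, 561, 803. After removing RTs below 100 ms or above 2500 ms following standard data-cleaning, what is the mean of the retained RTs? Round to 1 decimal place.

665.8 ms

Excluded: 57, 3271
Retained (n=9): Σ = 5992
Mean = 5992/9 = 665.7778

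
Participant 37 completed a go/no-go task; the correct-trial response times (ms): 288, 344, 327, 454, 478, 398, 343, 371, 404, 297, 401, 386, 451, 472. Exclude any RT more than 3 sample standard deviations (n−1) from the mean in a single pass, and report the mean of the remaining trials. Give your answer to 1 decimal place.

n = 14, ΣRT = 5414, M = 386.714
Σ(x−M)² = 50238.86; s = √(50238.86/13) = 62.165
Cutoffs: 386.714 ± 3·62.165 → [200.2, 573.2]
No RTs fall outside the cutoffs; all 14 retained. Mean = 5414/14 = 386.714

386.7 ms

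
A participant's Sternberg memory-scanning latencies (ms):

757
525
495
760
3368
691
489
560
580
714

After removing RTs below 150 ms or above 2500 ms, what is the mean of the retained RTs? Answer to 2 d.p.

Excluded: 3368
Retained (n=9): Σ = 5571
Mean = 5571/9 = 619.0000

619.00 ms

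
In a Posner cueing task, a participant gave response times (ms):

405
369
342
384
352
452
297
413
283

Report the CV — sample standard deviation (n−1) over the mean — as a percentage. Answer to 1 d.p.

n = 9, Σ = 3297, M = 366.3333
Σ(x−M)² = 23880.000; s = √(23880.000/8) = 54.6352
CV = 54.6352 / 366.3333 = 0.14914 = 14.914%

14.9%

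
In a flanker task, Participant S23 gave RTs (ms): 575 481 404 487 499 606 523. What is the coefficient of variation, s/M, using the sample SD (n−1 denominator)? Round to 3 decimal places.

n = 7, Σ = 3575, M = 510.7143
Σ(x−M)² = 26333.429; s = √(26333.429/6) = 66.2488
CV = 66.2488 / 510.7143 = 0.12972

0.130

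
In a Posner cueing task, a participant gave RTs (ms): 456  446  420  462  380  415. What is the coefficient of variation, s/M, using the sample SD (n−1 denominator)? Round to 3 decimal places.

n = 6, Σ = 2579, M = 429.8333
Σ(x−M)² = 4780.833; s = √(4780.833/5) = 30.9219
CV = 30.9219 / 429.8333 = 0.07194

0.072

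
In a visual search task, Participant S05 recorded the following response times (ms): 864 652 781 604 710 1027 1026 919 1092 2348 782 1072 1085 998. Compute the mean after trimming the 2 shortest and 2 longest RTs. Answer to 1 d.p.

926.4 ms

Sorted: 604, 652, 710, 781, 782, 864, 919, 998, 1026, 1027, 1072, 1085, 1092, 2348
Drop lowest 2 (604, 652) and highest 2 (1092, 2348)
Remaining (n=10): Σ = 9264, mean = 9264/10 = 926.400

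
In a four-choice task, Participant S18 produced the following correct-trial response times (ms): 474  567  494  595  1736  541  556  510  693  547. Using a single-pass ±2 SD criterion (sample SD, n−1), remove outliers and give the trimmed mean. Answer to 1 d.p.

553.0 ms

n = 10, ΣRT = 6713, M = 671.300
Σ(x−M)² = 1292860.10; s = √(1292860.10/9) = 379.013
Cutoffs: 671.300 ± 2·379.013 → [-86.7, 1429.3]
Outside: 1736 → excluded.
Retained (n=9): Σ = 4977, mean = 4977/9 = 553.000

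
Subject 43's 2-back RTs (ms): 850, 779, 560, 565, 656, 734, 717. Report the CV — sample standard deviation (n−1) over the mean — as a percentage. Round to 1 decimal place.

15.5%

n = 7, Σ = 4861, M = 694.4286
Σ(x−M)² = 69729.714; s = √(69729.714/6) = 107.8036
CV = 107.8036 / 694.4286 = 0.15524 = 15.524%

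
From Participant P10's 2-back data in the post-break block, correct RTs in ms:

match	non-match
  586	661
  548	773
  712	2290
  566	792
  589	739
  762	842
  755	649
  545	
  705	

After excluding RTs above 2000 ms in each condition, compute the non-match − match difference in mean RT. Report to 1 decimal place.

non-match: exclude 2290
M(match) = 5768/9 = 640.889
M(non-match) = 4456/6 = 742.667
Difference = 742.667 − 640.889 = 101.778 ms

101.8 ms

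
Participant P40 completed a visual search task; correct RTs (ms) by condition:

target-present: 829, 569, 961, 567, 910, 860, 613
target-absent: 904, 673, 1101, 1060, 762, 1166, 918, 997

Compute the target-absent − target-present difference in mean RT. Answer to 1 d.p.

189.2 ms

M(target-present) = 5309/7 = 758.429
M(target-absent) = 7581/8 = 947.625
Difference = 947.625 − 758.429 = 189.196 ms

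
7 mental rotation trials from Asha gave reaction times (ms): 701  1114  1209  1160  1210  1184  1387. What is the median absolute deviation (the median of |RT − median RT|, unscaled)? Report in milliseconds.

Sorted: 701, 1114, 1160, 1184, 1209, 1210, 1387 → median = 1184
|x − 1184|: 483, 70, 25, 24, 26, 0, 203
Sorted deviations: 0, 24, 25, 26, 70, 203, 483 → MAD = 26

26 ms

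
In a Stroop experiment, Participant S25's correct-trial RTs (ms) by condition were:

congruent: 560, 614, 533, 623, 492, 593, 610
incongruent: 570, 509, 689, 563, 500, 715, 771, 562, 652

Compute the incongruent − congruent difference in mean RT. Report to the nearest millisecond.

M(congruent) = 4025/7 = 575.000
M(incongruent) = 5531/9 = 614.556
Difference = 614.556 − 575.000 = 39.556 ms

40 ms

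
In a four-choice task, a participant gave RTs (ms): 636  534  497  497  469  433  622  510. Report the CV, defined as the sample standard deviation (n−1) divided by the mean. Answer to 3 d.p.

0.135

n = 8, Σ = 4198, M = 524.7500
Σ(x−M)² = 35203.500; s = √(35203.500/7) = 70.9159
CV = 70.9159 / 524.7500 = 0.13514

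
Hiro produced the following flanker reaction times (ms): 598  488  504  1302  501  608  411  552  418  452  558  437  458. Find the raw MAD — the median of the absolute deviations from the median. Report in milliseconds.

57 ms

Sorted: 411, 418, 437, 452, 458, 488, 501, 504, 552, 558, 598, 608, 1302 → median = 501
|x − 501|: 97, 13, 3, 801, 0, 107, 90, 51, 83, 49, 57, 64, 43
Sorted deviations: 0, 3, 13, 43, 49, 51, 57, 64, 83, 90, 97, 107, 801 → MAD = 57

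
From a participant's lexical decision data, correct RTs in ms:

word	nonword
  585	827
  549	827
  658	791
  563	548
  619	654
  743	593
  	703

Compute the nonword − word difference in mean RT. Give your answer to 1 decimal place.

M(word) = 3717/6 = 619.500
M(nonword) = 4943/7 = 706.143
Difference = 706.143 − 619.500 = 86.643 ms

86.6 ms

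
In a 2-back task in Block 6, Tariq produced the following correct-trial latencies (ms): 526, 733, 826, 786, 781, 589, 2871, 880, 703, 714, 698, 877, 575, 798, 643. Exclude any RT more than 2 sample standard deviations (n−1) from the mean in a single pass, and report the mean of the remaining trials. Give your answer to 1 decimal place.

n = 15, ΣRT = 13000, M = 866.667
Σ(x−M)² = 4462509.33; s = √(4462509.33/14) = 564.580
Cutoffs: 866.667 ± 2·564.580 → [-262.5, 1995.8]
Outside: 2871 → excluded.
Retained (n=14): Σ = 10129, mean = 10129/14 = 723.500

723.5 ms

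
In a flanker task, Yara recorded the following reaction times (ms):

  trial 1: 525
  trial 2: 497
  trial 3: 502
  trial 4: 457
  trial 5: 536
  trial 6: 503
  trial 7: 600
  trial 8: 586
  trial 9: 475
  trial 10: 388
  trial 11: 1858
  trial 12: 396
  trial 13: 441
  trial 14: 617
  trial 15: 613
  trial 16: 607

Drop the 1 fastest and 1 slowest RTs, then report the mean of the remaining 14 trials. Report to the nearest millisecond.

Sorted: 388, 396, 441, 457, 475, 497, 502, 503, 525, 536, 586, 600, 607, 613, 617, 1858
Drop lowest 1 (388) and highest 1 (1858)
Remaining (n=14): Σ = 7355, mean = 7355/14 = 525.357

525 ms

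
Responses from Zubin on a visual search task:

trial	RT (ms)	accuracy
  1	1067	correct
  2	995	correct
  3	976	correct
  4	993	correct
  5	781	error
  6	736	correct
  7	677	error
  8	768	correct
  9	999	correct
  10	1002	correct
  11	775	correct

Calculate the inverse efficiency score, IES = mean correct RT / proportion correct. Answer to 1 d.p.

1128.7 ms

Correct trials (n=9): 1067, 995, 976, 993, 736, 768, 999, 1002, 775
Mean correct RT = 8311/9 = 923.4444 ms
Proportion correct = 9/11
IES = 923.4444 / (9/11) = 1128.654 ms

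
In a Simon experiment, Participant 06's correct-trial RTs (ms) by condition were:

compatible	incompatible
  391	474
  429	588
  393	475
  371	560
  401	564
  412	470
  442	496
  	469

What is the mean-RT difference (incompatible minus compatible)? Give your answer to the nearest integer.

106 ms

M(compatible) = 2839/7 = 405.571
M(incompatible) = 4096/8 = 512.000
Difference = 512.000 − 405.571 = 106.429 ms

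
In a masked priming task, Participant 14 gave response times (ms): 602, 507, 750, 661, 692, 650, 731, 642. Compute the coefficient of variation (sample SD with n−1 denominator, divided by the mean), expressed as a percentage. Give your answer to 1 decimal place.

n = 8, Σ = 5235, M = 654.3750
Σ(x−M)² = 41109.875; s = √(41109.875/7) = 76.6345
CV = 76.6345 / 654.3750 = 0.11711 = 11.711%

11.7%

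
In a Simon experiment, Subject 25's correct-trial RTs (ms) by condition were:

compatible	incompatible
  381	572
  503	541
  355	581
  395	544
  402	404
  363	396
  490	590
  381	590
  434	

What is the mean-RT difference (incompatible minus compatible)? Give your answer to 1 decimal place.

M(compatible) = 3704/9 = 411.556
M(incompatible) = 4218/8 = 527.250
Difference = 527.250 − 411.556 = 115.694 ms

115.7 ms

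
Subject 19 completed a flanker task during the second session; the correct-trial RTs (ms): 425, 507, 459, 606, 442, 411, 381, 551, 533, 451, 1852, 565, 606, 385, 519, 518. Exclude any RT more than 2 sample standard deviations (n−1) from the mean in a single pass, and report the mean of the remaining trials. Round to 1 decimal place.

n = 16, ΣRT = 9211, M = 575.688
Σ(x−M)² = 1815745.44; s = √(1815745.44/15) = 347.922
Cutoffs: 575.688 ± 2·347.922 → [-120.2, 1271.5]
Outside: 1852 → excluded.
Retained (n=15): Σ = 7359, mean = 7359/15 = 490.600

490.6 ms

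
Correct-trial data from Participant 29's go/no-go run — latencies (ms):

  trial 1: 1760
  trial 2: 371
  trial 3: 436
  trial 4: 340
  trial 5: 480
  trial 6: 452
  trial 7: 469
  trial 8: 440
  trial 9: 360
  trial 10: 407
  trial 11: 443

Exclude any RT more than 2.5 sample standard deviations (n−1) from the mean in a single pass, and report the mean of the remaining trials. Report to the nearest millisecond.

n = 11, ΣRT = 5958, M = 541.636
Σ(x−M)² = 1653630.55; s = √(1653630.55/10) = 406.649
Cutoffs: 541.636 ± 2.5·406.649 → [-475.0, 1558.3]
Outside: 1760 → excluded.
Retained (n=10): Σ = 4198, mean = 4198/10 = 419.800

420 ms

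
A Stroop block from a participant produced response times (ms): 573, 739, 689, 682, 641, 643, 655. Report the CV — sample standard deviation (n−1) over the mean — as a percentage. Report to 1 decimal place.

7.8%

n = 7, Σ = 4622, M = 660.2857
Σ(x−M)² = 15809.429; s = √(15809.429/6) = 51.3313
CV = 51.3313 / 660.2857 = 0.07774 = 7.774%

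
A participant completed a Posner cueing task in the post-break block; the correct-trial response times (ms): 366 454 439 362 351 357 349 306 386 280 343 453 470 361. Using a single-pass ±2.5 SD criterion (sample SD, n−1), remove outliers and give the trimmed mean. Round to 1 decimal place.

376.9 ms

n = 14, ΣRT = 5277, M = 376.929
Σ(x−M)² = 42346.93; s = √(42346.93/13) = 57.074
Cutoffs: 376.929 ± 2.5·57.074 → [234.2, 519.6]
No RTs fall outside the cutoffs; all 14 retained. Mean = 5277/14 = 376.929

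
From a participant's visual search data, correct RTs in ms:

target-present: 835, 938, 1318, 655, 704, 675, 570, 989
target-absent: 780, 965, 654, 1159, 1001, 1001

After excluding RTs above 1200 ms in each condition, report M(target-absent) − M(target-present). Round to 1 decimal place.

target-present: exclude 1318
M(target-present) = 5366/7 = 766.571
M(target-absent) = 5560/6 = 926.667
Difference = 926.667 − 766.571 = 160.095 ms

160.1 ms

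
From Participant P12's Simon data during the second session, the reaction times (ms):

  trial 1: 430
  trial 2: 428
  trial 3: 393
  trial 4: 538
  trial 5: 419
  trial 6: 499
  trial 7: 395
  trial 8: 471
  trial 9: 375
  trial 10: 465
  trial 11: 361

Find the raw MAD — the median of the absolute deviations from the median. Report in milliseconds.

37 ms

Sorted: 361, 375, 393, 395, 419, 428, 430, 465, 471, 499, 538 → median = 428
|x − 428|: 2, 0, 35, 110, 9, 71, 33, 43, 53, 37, 67
Sorted deviations: 0, 2, 9, 33, 35, 37, 43, 53, 67, 71, 110 → MAD = 37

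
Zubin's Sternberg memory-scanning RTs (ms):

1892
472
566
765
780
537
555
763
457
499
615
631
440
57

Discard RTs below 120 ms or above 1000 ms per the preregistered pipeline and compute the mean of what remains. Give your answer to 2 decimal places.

Excluded: 57, 1892
Retained (n=12): Σ = 7080
Mean = 7080/12 = 590.0000

590.00 ms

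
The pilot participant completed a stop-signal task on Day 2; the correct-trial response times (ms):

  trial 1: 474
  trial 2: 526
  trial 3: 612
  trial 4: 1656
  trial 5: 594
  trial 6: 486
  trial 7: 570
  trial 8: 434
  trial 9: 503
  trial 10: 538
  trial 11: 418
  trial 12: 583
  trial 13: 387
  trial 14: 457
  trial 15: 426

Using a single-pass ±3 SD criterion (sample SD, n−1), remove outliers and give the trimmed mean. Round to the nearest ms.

n = 15, ΣRT = 8664, M = 577.600
Σ(x−M)² = 1313353.60; s = √(1313353.60/14) = 306.286
Cutoffs: 577.600 ± 3·306.286 → [-341.3, 1496.5]
Outside: 1656 → excluded.
Retained (n=14): Σ = 7008, mean = 7008/14 = 500.571

501 ms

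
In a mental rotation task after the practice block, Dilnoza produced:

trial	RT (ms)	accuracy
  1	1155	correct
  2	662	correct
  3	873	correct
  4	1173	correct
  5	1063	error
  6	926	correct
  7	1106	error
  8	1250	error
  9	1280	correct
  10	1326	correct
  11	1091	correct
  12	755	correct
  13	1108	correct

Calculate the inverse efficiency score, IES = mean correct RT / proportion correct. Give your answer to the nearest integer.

1345 ms

Correct trials (n=10): 1155, 662, 873, 1173, 926, 1280, 1326, 1091, 755, 1108
Mean correct RT = 10349/10 = 1034.9000 ms
Proportion correct = 10/13
IES = 1034.9000 / (10/13) = 1345.370 ms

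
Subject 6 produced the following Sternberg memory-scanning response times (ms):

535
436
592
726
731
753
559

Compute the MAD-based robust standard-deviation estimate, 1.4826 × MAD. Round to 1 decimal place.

Sorted: 436, 535, 559, 592, 726, 731, 753 → median = 592
|x − 592| sorted: 0, 33, 57, 134, 139, 156, 161 → MAD = 134
Robust SD ≈ 1.4826 × 134 = 198.668

198.7 ms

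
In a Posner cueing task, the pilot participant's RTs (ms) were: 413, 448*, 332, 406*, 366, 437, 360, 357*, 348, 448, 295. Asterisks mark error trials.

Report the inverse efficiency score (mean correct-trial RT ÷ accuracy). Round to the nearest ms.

515 ms

Correct trials (n=8): 413, 332, 366, 437, 360, 348, 448, 295
Mean correct RT = 2999/8 = 374.8750 ms
Proportion correct = 8/11
IES = 374.8750 / (8/11) = 515.453 ms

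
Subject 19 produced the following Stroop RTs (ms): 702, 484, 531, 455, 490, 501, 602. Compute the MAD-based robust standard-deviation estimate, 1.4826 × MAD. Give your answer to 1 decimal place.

Sorted: 455, 484, 490, 501, 531, 602, 702 → median = 501
|x − 501| sorted: 0, 11, 17, 30, 46, 101, 201 → MAD = 30
Robust SD ≈ 1.4826 × 30 = 44.478

44.5 ms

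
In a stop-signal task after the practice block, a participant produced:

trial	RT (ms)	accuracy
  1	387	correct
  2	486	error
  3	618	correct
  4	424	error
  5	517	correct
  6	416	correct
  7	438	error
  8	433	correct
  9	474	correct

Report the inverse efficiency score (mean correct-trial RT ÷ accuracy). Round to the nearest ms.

711 ms

Correct trials (n=6): 387, 618, 517, 416, 433, 474
Mean correct RT = 2845/6 = 474.1667 ms
Proportion correct = 6/9
IES = 474.1667 / (6/9) = 711.250 ms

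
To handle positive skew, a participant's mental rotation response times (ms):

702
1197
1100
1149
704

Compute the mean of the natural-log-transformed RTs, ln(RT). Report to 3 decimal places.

6.850

ln(RT): 6.5539, 7.0876, 7.0031, 7.0466, 6.5568
Σ ln(RT) = 34.2480
Mean = 34.2480/5 = 6.84960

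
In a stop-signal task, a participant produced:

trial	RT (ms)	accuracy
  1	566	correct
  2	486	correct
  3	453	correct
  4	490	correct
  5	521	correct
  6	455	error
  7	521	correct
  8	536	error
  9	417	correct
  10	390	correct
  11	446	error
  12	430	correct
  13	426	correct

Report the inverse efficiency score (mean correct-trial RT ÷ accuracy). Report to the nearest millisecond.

611 ms

Correct trials (n=10): 566, 486, 453, 490, 521, 521, 417, 390, 430, 426
Mean correct RT = 4700/10 = 470.0000 ms
Proportion correct = 10/13
IES = 470.0000 / (10/13) = 611.000 ms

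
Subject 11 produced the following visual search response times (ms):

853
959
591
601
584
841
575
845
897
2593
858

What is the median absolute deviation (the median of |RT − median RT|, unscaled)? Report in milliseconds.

Sorted: 575, 584, 591, 601, 841, 845, 853, 858, 897, 959, 2593 → median = 845
|x − 845|: 8, 114, 254, 244, 261, 4, 270, 0, 52, 1748, 13
Sorted deviations: 0, 4, 8, 13, 52, 114, 244, 254, 261, 270, 1748 → MAD = 114

114 ms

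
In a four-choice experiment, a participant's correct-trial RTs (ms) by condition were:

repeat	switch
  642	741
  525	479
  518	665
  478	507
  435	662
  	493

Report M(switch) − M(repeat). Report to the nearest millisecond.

72 ms

M(repeat) = 2598/5 = 519.600
M(switch) = 3547/6 = 591.167
Difference = 591.167 − 519.600 = 71.567 ms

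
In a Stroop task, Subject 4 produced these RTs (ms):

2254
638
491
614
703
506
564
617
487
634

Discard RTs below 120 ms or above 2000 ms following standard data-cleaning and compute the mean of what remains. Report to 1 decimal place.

Excluded: 2254
Retained (n=9): Σ = 5254
Mean = 5254/9 = 583.7778

583.8 ms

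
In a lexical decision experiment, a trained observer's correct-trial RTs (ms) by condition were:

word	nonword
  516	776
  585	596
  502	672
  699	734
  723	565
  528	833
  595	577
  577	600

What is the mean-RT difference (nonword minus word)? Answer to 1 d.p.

M(word) = 4725/8 = 590.625
M(nonword) = 5353/8 = 669.125
Difference = 669.125 − 590.625 = 78.500 ms

78.5 ms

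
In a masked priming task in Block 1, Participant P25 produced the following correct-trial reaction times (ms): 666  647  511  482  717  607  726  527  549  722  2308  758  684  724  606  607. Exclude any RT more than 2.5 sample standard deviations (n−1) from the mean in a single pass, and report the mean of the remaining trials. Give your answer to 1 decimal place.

n = 16, ΣRT = 11841, M = 740.062
Σ(x−M)² = 2731702.94; s = √(2731702.94/15) = 426.748
Cutoffs: 740.062 ± 2.5·426.748 → [-326.8, 1806.9]
Outside: 2308 → excluded.
Retained (n=15): Σ = 9533, mean = 9533/15 = 635.533

635.5 ms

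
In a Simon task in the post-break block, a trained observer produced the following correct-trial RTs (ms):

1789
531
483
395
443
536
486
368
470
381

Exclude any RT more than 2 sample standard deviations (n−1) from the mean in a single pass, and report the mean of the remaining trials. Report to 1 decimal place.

454.8 ms

n = 10, ΣRT = 5882, M = 588.200
Σ(x−M)² = 1633229.60; s = √(1633229.60/9) = 425.993
Cutoffs: 588.200 ± 2·425.993 → [-263.8, 1440.2]
Outside: 1789 → excluded.
Retained (n=9): Σ = 4093, mean = 4093/9 = 454.778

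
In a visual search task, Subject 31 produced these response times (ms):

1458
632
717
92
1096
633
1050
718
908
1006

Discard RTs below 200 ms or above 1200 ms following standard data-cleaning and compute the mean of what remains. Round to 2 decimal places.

Excluded: 92, 1458
Retained (n=8): Σ = 6760
Mean = 6760/8 = 845.0000

845.00 ms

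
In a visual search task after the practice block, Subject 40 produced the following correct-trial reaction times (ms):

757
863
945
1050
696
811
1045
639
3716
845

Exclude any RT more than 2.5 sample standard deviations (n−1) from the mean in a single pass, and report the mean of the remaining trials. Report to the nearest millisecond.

n = 10, ΣRT = 11367, M = 1136.700
Σ(x−M)² = 7557638.10; s = √(7557638.10/9) = 916.372
Cutoffs: 1136.700 ± 2.5·916.372 → [-1154.2, 3427.6]
Outside: 3716 → excluded.
Retained (n=9): Σ = 7651, mean = 7651/9 = 850.111

850 ms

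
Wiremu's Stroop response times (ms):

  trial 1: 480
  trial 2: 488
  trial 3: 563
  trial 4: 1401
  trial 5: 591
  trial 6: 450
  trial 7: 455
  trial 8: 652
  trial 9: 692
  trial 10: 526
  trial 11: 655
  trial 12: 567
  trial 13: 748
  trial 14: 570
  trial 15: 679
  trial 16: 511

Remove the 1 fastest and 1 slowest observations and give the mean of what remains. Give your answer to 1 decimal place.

584.1 ms

Sorted: 450, 455, 480, 488, 511, 526, 563, 567, 570, 591, 652, 655, 679, 692, 748, 1401
Drop lowest 1 (450) and highest 1 (1401)
Remaining (n=14): Σ = 8177, mean = 8177/14 = 584.071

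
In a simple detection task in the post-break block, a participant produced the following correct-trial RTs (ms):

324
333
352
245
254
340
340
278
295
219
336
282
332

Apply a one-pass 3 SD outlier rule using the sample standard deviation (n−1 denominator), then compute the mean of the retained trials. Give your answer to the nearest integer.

n = 13, ΣRT = 3930, M = 302.308
Σ(x−M)² = 22354.77; s = √(22354.77/12) = 43.161
Cutoffs: 302.308 ± 3·43.161 → [172.8, 431.8]
No RTs fall outside the cutoffs; all 13 retained. Mean = 3930/13 = 302.308

302 ms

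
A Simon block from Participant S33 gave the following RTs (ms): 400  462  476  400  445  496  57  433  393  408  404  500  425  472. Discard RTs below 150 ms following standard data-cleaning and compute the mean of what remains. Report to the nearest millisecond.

Excluded: 57
Retained (n=13): Σ = 5714
Mean = 5714/13 = 439.5385

440 ms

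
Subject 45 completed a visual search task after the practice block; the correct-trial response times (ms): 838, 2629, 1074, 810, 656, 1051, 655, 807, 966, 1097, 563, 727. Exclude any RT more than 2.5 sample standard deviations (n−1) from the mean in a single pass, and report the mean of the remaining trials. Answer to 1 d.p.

n = 12, ΣRT = 11873, M = 989.417
Σ(x−M)² = 3273390.92; s = √(3273390.92/11) = 545.510
Cutoffs: 989.417 ± 2.5·545.510 → [-374.4, 2353.2]
Outside: 2629 → excluded.
Retained (n=11): Σ = 9244, mean = 9244/11 = 840.364

840.4 ms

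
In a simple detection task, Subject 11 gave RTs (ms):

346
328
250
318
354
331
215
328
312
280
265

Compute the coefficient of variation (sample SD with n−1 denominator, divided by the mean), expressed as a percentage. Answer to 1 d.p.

n = 11, Σ = 3327, M = 302.4545
Σ(x−M)² = 19312.727; s = √(19312.727/10) = 43.9462
CV = 43.9462 / 302.4545 = 0.14530 = 14.530%

14.5%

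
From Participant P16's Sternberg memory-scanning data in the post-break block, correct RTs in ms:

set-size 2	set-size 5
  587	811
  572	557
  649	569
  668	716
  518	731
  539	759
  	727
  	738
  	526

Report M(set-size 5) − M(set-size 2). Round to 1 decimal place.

92.7 ms

M(set-size 2) = 3533/6 = 588.833
M(set-size 5) = 6134/9 = 681.556
Difference = 681.556 − 588.833 = 92.722 ms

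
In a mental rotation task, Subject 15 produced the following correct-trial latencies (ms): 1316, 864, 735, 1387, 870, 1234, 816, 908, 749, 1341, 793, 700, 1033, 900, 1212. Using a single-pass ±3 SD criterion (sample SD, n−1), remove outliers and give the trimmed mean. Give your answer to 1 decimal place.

n = 15, ΣRT = 14858, M = 990.533
Σ(x−M)² = 819141.73; s = √(819141.73/14) = 241.889
Cutoffs: 990.533 ± 3·241.889 → [264.9, 1716.2]
No RTs fall outside the cutoffs; all 15 retained. Mean = 14858/15 = 990.533

990.5 ms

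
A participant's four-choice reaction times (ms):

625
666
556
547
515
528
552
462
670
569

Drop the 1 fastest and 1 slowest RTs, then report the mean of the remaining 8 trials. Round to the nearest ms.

Sorted: 462, 515, 528, 547, 552, 556, 569, 625, 666, 670
Drop lowest 1 (462) and highest 1 (670)
Remaining (n=8): Σ = 4558, mean = 4558/8 = 569.750

570 ms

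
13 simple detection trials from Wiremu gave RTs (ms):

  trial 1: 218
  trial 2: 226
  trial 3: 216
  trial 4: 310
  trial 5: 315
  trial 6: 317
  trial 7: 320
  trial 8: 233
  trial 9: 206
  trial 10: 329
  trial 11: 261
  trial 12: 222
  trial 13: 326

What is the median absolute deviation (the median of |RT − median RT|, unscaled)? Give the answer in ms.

Sorted: 206, 216, 218, 222, 226, 233, 261, 310, 315, 317, 320, 326, 329 → median = 261
|x − 261|: 43, 35, 45, 49, 54, 56, 59, 28, 55, 68, 0, 39, 65
Sorted deviations: 0, 28, 35, 39, 43, 45, 49, 54, 55, 56, 59, 65, 68 → MAD = 49

49 ms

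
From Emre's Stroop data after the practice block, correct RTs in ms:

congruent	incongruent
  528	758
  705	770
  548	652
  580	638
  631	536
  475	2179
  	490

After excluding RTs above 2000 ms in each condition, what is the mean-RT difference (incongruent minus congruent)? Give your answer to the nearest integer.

63 ms

incongruent: exclude 2179
M(congruent) = 3467/6 = 577.833
M(incongruent) = 3844/6 = 640.667
Difference = 640.667 − 577.833 = 62.833 ms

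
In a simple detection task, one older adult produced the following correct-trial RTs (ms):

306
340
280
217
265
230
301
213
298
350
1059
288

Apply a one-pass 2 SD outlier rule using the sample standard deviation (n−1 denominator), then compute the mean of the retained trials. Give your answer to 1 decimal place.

280.7 ms

n = 12, ΣRT = 4147, M = 345.583
Σ(x−M)² = 576414.92; s = √(576414.92/11) = 228.913
Cutoffs: 345.583 ± 2·228.913 → [-112.2, 803.4]
Outside: 1059 → excluded.
Retained (n=11): Σ = 3088, mean = 3088/11 = 280.727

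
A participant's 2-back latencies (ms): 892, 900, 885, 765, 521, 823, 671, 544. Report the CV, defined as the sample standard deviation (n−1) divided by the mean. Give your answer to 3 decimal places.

0.206

n = 8, Σ = 6001, M = 750.1250
Σ(x−M)² = 167560.875; s = √(167560.875/7) = 154.7167
CV = 154.7167 / 750.1250 = 0.20625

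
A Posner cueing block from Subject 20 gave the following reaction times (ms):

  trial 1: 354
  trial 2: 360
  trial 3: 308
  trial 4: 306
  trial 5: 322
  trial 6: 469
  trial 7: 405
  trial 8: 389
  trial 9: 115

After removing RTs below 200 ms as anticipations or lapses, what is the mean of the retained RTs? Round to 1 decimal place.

364.1 ms

Excluded: 115
Retained (n=8): Σ = 2913
Mean = 2913/8 = 364.1250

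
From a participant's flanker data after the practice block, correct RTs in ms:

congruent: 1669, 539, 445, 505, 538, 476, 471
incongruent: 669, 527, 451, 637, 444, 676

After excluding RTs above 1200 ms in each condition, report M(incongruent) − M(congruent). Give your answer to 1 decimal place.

congruent: exclude 1669
M(congruent) = 2974/6 = 495.667
M(incongruent) = 3404/6 = 567.333
Difference = 567.333 − 495.667 = 71.667 ms

71.7 ms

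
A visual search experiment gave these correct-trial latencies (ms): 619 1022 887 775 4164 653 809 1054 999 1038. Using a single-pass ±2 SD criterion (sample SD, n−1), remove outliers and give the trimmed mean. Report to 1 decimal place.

n = 10, ΣRT = 12020, M = 1202.000
Σ(x−M)² = 9973146.00; s = √(9973146.00/9) = 1052.676
Cutoffs: 1202.000 ± 2·1052.676 → [-903.4, 3307.4]
Outside: 4164 → excluded.
Retained (n=9): Σ = 7856, mean = 7856/9 = 872.889

872.9 ms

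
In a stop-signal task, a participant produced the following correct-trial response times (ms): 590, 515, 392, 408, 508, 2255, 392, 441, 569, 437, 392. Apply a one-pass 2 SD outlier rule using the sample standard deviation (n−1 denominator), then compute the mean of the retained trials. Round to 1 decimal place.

464.4 ms

n = 11, ΣRT = 6899, M = 627.182
Σ(x−M)² = 2966153.64; s = √(2966153.64/10) = 544.624
Cutoffs: 627.182 ± 2·544.624 → [-462.1, 1716.4]
Outside: 2255 → excluded.
Retained (n=10): Σ = 4644, mean = 4644/10 = 464.400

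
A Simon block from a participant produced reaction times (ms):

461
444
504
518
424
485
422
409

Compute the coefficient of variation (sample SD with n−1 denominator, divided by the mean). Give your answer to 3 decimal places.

n = 8, Σ = 3667, M = 458.3750
Σ(x−M)² = 11501.875; s = √(11501.875/7) = 40.5355
CV = 40.5355 / 458.3750 = 0.08843

0.088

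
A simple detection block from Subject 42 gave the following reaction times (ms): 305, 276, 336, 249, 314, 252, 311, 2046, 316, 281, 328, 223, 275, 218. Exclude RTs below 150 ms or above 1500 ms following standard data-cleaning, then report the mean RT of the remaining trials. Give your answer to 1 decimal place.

Excluded: 2046
Retained (n=13): Σ = 3684
Mean = 3684/13 = 283.3846

283.4 ms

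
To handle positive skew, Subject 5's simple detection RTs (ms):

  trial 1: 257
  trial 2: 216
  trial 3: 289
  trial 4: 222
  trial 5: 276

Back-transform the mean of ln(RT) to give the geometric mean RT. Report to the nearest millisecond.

ln(RT): 5.5491, 5.3753, 5.6664, 5.4027, 5.6204
Mean ln(RT) = 27.6139/5 = 5.52277
Geometric mean = exp(5.52277) = 250.33 ms

250 ms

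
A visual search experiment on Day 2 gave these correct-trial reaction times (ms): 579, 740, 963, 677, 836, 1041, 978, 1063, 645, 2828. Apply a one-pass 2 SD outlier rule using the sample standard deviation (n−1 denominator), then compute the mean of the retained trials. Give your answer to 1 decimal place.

n = 10, ΣRT = 10350, M = 1035.000
Σ(x−M)² = 3838928.00; s = √(3838928.00/9) = 653.106
Cutoffs: 1035.000 ± 2·653.106 → [-271.2, 2341.2]
Outside: 2828 → excluded.
Retained (n=9): Σ = 7522, mean = 7522/9 = 835.778

835.8 ms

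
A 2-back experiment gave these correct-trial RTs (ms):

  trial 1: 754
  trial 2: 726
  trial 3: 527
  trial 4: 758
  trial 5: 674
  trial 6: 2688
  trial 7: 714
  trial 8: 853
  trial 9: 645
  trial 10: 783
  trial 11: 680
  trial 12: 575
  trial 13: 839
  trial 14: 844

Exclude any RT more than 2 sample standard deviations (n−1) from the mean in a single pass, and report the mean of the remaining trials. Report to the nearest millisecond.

721 ms

n = 14, ΣRT = 12060, M = 861.429
Σ(x−M)² = 3714477.43; s = √(3714477.43/13) = 534.536
Cutoffs: 861.429 ± 2·534.536 → [-207.6, 1930.5]
Outside: 2688 → excluded.
Retained (n=13): Σ = 9372, mean = 9372/13 = 720.923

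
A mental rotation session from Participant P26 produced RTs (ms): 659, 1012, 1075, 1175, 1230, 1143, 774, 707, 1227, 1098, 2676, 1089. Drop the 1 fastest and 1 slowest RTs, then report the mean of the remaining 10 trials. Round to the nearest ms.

Sorted: 659, 707, 774, 1012, 1075, 1089, 1098, 1143, 1175, 1227, 1230, 2676
Drop lowest 1 (659) and highest 1 (2676)
Remaining (n=10): Σ = 10530, mean = 10530/10 = 1053.000

1053 ms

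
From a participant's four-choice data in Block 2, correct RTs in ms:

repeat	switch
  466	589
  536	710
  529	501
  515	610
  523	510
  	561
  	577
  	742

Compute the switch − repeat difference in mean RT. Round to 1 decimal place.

M(repeat) = 2569/5 = 513.800
M(switch) = 4800/8 = 600.000
Difference = 600.000 − 513.800 = 86.200 ms

86.2 ms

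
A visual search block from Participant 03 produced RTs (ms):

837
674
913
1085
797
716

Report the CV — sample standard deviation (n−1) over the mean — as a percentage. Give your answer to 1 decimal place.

17.7%

n = 6, Σ = 5022, M = 837.0000
Σ(x−M)² = 110090.000; s = √(110090.000/5) = 148.3846
CV = 148.3846 / 837.0000 = 0.17728 = 17.728%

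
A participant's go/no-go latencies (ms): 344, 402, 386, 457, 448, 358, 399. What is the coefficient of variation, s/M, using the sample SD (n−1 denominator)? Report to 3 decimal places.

0.106

n = 7, Σ = 2794, M = 399.1429
Σ(x−M)² = 10648.857; s = √(10648.857/6) = 42.1285
CV = 42.1285 / 399.1429 = 0.10555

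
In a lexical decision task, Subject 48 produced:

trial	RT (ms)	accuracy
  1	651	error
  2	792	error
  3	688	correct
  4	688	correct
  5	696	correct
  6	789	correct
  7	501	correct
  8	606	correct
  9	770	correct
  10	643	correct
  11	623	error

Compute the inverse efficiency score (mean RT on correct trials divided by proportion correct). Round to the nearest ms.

Correct trials (n=8): 688, 688, 696, 789, 501, 606, 770, 643
Mean correct RT = 5381/8 = 672.6250 ms
Proportion correct = 8/11
IES = 672.6250 / (8/11) = 924.859 ms

925 ms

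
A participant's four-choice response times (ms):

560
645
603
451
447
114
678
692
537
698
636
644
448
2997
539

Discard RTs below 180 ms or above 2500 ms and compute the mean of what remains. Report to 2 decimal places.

582.92 ms

Excluded: 114, 2997
Retained (n=13): Σ = 7578
Mean = 7578/13 = 582.9231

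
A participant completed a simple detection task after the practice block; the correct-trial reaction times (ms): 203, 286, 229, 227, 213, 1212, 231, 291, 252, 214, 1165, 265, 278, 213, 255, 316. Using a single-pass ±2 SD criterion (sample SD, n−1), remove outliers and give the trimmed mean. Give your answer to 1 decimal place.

248.1 ms

n = 16, ΣRT = 5850, M = 365.625
Σ(x−M)² = 1564707.75; s = √(1564707.75/15) = 322.977
Cutoffs: 365.625 ± 2·322.977 → [-280.3, 1011.6]
Outside: 1165, 1212 → excluded.
Retained (n=14): Σ = 3473, mean = 3473/14 = 248.071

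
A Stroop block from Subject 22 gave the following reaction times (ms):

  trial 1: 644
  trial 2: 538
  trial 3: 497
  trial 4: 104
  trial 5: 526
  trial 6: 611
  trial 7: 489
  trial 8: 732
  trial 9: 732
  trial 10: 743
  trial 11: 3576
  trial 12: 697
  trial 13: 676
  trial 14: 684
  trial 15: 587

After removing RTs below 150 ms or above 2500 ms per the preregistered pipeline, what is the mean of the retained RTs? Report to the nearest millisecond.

627 ms

Excluded: 104, 3576
Retained (n=13): Σ = 8156
Mean = 8156/13 = 627.3846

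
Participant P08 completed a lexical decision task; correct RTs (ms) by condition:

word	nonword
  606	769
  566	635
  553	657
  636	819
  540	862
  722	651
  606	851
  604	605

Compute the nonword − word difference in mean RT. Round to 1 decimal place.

127.0 ms

M(word) = 4833/8 = 604.125
M(nonword) = 5849/8 = 731.125
Difference = 731.125 − 604.125 = 127.000 ms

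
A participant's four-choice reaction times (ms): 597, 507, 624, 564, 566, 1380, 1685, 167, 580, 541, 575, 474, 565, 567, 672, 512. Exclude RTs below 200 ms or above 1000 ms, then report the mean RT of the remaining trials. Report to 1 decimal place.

Excluded: 167, 1380, 1685
Retained (n=13): Σ = 7344
Mean = 7344/13 = 564.9231

564.9 ms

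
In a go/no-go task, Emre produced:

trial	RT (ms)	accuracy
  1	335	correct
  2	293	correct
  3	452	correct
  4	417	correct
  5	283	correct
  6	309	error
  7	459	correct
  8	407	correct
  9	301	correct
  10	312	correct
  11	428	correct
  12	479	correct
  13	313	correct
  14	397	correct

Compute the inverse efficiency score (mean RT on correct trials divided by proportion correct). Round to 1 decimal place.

403.9 ms

Correct trials (n=13): 335, 293, 452, 417, 283, 459, 407, 301, 312, 428, 479, 313, 397
Mean correct RT = 4876/13 = 375.0769 ms
Proportion correct = 13/14
IES = 375.0769 / (13/14) = 403.929 ms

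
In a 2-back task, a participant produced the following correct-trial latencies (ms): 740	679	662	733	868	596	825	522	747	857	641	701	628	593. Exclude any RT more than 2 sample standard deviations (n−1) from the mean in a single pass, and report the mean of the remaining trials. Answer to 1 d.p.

699.4 ms

n = 14, ΣRT = 9792, M = 699.429
Σ(x−M)² = 137891.43; s = √(137891.43/13) = 102.990
Cutoffs: 699.429 ± 2·102.990 → [493.4, 905.4]
No RTs fall outside the cutoffs; all 14 retained. Mean = 9792/14 = 699.429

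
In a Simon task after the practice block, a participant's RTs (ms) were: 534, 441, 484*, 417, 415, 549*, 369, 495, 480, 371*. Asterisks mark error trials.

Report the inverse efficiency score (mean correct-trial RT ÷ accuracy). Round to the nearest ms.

643 ms

Correct trials (n=7): 534, 441, 417, 415, 369, 495, 480
Mean correct RT = 3151/7 = 450.1429 ms
Proportion correct = 7/10
IES = 450.1429 / (7/10) = 643.061 ms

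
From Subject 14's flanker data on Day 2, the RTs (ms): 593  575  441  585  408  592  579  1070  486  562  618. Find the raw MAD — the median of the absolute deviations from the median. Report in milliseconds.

Sorted: 408, 441, 486, 562, 575, 579, 585, 592, 593, 618, 1070 → median = 579
|x − 579|: 14, 4, 138, 6, 171, 13, 0, 491, 93, 17, 39
Sorted deviations: 0, 4, 6, 13, 14, 17, 39, 93, 138, 171, 491 → MAD = 17

17 ms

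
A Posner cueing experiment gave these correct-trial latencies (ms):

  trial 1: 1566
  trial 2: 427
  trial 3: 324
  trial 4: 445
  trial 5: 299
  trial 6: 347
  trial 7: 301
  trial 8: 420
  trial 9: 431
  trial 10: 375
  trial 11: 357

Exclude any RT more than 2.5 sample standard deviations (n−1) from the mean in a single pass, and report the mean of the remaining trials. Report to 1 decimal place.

n = 11, ΣRT = 5292, M = 481.091
Σ(x−M)² = 1322398.91; s = √(1322398.91/10) = 363.648
Cutoffs: 481.091 ± 2.5·363.648 → [-428.0, 1390.2]
Outside: 1566 → excluded.
Retained (n=10): Σ = 3726, mean = 3726/10 = 372.600

372.6 ms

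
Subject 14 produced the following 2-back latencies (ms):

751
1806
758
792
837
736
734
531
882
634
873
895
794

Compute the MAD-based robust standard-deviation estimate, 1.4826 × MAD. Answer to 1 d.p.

86.0 ms

Sorted: 531, 634, 734, 736, 751, 758, 792, 794, 837, 873, 882, 895, 1806 → median = 792
|x − 792| sorted: 0, 2, 34, 41, 45, 56, 58, 81, 90, 103, 158, 261, 1014 → MAD = 58
Robust SD ≈ 1.4826 × 58 = 85.991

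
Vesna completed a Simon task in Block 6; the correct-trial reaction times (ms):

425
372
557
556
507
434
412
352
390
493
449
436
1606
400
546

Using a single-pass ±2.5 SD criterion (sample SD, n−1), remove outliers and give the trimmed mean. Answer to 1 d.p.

452.1 ms

n = 15, ΣRT = 7935, M = 529.000
Σ(x−M)² = 1304030.00; s = √(1304030.00/14) = 305.197
Cutoffs: 529.000 ± 2.5·305.197 → [-234.0, 1292.0]
Outside: 1606 → excluded.
Retained (n=14): Σ = 6329, mean = 6329/14 = 452.071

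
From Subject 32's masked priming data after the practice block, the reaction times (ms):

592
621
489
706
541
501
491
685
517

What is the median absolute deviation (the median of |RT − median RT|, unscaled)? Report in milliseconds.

Sorted: 489, 491, 501, 517, 541, 592, 621, 685, 706 → median = 541
|x − 541|: 51, 80, 52, 165, 0, 40, 50, 144, 24
Sorted deviations: 0, 24, 40, 50, 51, 52, 80, 144, 165 → MAD = 51

51 ms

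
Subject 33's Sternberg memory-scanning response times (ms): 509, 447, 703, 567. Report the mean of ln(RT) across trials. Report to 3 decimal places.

ln(RT): 6.2324, 6.1026, 6.5554, 6.3404
Σ ln(RT) = 25.2307
Mean = 25.2307/4 = 6.30768

6.308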